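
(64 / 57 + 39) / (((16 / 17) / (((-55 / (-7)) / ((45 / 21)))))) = 427669 / 2736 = 156.31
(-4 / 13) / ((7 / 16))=-64 / 91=-0.70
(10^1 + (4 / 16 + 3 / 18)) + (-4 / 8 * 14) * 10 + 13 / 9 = -2093 / 36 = -58.14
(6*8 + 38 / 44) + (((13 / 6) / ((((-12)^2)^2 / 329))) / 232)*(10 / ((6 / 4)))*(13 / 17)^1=197815166855 / 4048247808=48.86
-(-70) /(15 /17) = 238 /3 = 79.33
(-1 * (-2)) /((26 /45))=45 /13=3.46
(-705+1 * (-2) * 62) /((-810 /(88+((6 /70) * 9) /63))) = 17875727 /198450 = 90.08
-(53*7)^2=-137641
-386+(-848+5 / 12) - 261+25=-17635 / 12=-1469.58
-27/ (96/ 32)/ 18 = -1/ 2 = -0.50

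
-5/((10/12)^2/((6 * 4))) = -864/5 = -172.80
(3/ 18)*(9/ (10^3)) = 3/ 2000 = 0.00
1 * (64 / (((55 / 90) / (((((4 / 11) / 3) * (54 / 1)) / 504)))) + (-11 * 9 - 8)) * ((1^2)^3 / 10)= -89477 / 8470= -10.56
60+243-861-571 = -1129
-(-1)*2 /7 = 2 /7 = 0.29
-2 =-2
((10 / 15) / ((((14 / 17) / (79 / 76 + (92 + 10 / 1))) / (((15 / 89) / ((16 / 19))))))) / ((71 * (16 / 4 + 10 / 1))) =665635 / 39632768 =0.02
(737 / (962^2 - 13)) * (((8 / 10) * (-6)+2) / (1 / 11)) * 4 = -453992 / 4627155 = -0.10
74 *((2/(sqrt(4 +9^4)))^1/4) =37 *sqrt(6565)/6565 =0.46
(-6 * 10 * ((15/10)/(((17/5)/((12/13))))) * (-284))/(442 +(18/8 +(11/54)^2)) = 2235988800/143158717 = 15.62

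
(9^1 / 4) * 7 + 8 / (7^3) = 21641 / 1372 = 15.77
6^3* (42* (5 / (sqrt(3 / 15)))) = 45360* sqrt(5) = 101428.04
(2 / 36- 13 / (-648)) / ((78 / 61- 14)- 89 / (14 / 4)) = -20923 / 10555920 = -0.00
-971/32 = -30.34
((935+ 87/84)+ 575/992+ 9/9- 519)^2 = 8449864128225/48219136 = 175238.81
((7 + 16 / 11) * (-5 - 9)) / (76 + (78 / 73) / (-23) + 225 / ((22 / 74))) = -2186058 / 15380461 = -0.14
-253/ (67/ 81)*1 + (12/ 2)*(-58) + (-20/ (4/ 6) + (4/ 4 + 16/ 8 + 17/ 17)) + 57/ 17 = -770548/ 1139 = -676.51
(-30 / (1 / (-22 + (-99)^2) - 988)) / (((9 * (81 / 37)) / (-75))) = -90455750 / 782593731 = -0.12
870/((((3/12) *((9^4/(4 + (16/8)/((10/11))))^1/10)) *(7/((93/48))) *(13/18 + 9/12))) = 557380/90153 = 6.18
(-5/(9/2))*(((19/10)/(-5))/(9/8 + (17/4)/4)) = 304/1575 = 0.19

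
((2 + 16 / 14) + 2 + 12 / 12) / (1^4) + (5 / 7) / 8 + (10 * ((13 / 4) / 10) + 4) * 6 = 2785 / 56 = 49.73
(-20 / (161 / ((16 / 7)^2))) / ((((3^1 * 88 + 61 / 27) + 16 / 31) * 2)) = -0.00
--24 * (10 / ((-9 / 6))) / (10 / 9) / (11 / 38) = -5472 / 11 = -497.45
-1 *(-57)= 57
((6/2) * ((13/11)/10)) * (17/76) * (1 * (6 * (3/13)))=459/4180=0.11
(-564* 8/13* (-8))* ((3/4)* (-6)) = -162432/13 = -12494.77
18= 18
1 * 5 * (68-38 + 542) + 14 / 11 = 31474 / 11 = 2861.27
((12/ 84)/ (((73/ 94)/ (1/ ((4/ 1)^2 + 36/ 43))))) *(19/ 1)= 38399/ 184982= 0.21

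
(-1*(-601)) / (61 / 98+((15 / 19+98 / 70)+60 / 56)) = 154.76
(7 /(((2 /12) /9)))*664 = 250992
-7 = -7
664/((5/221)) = 146744/5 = 29348.80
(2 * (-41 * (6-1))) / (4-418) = 205 / 207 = 0.99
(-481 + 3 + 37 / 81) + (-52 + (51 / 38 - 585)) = -3426433 / 3078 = -1113.20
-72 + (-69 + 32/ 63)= -8851/ 63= -140.49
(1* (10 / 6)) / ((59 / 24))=0.68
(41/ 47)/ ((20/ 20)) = 0.87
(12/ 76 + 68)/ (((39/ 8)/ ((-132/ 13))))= -455840/ 3211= -141.96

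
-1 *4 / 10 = -2 / 5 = -0.40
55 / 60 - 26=-301 / 12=-25.08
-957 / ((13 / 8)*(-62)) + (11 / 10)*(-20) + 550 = 216612 / 403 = 537.50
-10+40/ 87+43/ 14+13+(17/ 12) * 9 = 46969/ 2436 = 19.28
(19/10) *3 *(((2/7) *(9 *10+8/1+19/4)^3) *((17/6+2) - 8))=-25062977691/4480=-5594414.66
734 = 734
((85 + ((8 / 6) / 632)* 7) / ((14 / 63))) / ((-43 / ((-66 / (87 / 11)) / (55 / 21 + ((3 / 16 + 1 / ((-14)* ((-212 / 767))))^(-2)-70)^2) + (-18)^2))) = -2473136789256457688280888747 / 857960599483459101430006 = -2882.58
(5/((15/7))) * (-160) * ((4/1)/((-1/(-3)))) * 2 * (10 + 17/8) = -108640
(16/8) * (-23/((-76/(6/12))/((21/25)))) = 483/1900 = 0.25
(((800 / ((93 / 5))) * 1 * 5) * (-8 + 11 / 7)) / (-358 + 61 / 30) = 9000000 / 2317343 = 3.88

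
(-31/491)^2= 961/241081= 0.00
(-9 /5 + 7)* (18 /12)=39 /5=7.80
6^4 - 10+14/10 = 6437/5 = 1287.40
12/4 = 3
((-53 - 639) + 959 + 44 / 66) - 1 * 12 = 767 / 3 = 255.67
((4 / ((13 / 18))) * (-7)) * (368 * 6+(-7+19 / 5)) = -427392 / 5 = -85478.40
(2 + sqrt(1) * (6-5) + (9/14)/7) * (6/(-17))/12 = -303/3332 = -0.09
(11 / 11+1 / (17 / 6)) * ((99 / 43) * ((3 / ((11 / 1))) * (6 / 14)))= 1863 / 5117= 0.36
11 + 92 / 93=1115 / 93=11.99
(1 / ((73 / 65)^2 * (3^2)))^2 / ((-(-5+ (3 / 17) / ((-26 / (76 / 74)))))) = 145964560625 / 94177143424782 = 0.00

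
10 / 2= 5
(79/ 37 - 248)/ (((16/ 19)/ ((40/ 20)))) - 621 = -356659/ 296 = -1204.93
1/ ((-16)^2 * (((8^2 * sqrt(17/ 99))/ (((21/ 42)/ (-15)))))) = -sqrt(187)/ 2785280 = -0.00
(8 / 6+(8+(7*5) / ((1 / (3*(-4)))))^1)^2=1517824 / 9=168647.11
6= 6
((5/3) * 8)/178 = 20/267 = 0.07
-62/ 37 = -1.68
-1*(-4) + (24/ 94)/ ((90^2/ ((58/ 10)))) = 634529/ 158625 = 4.00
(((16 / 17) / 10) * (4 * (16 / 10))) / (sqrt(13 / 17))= 256 * sqrt(221) / 5525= 0.69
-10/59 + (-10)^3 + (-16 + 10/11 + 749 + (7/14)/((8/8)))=-344957/1298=-265.76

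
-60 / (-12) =5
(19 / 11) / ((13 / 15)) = 285 / 143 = 1.99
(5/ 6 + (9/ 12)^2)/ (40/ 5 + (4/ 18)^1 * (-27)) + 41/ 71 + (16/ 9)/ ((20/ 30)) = 26869/ 6816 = 3.94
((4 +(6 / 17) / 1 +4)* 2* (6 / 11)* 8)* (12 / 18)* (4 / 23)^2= 145408 / 98923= 1.47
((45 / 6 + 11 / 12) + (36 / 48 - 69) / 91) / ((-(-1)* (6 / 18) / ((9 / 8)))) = 207 / 8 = 25.88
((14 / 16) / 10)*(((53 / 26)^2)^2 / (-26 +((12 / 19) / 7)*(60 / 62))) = -227727172141 / 3905792151040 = -0.06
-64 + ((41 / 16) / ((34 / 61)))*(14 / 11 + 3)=-265429 / 5984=-44.36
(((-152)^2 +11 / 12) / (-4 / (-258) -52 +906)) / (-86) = -277259 / 881344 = -0.31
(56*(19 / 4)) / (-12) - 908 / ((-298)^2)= -2954095 / 133206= -22.18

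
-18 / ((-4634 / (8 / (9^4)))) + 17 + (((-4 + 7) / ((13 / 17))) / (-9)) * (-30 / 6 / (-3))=357337112 / 21958209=16.27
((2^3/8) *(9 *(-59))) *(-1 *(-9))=-4779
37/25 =1.48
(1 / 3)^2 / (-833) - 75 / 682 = -562957 / 5112954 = -0.11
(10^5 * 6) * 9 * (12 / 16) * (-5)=-20250000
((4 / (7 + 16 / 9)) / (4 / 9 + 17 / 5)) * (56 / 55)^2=0.12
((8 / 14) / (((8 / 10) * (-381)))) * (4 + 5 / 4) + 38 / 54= 9517 / 13716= 0.69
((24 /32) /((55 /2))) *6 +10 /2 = 284 /55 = 5.16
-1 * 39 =-39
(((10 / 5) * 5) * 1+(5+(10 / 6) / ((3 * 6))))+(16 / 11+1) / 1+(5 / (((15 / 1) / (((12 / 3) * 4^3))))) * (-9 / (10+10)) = -61933 / 2970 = -20.85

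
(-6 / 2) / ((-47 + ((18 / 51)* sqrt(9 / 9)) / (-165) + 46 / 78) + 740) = -109395 / 25291672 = -0.00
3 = 3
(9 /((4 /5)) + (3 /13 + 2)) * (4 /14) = 701 /182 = 3.85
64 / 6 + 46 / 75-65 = -1343 / 25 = -53.72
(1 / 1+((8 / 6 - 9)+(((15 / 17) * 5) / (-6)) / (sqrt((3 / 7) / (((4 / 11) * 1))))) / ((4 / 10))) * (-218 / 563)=13625 * sqrt(231) / 315843+11881 / 1689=7.69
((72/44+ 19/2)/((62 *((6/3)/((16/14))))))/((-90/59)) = -413/6138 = -0.07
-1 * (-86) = 86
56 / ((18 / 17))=476 / 9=52.89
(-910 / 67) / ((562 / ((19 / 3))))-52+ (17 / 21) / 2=-13639713 / 263578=-51.75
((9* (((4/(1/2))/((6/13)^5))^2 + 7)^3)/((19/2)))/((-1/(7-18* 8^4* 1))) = 193176497957475835974464266333314058913/890181748007442432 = 217007929436743258429.70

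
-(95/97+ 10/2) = -5.98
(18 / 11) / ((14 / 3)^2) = 81 / 1078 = 0.08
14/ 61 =0.23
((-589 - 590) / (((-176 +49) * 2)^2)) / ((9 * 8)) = -131 / 516128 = -0.00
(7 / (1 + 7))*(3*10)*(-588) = -15435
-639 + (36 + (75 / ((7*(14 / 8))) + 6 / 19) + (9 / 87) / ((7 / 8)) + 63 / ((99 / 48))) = -168065505 / 296989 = -565.90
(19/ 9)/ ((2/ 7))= 133/ 18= 7.39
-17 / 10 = -1.70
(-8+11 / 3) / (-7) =13 / 21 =0.62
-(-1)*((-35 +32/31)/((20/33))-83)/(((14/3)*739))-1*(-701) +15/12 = 4504338043/6414520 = 702.21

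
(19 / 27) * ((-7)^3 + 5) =-6422 / 27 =-237.85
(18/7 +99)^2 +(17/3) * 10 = 1524893/147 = 10373.42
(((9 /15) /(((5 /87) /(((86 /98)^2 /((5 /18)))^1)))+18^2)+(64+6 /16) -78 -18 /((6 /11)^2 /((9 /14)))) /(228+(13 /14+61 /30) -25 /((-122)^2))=8052111245883 /6190279791850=1.30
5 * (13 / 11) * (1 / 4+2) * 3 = 1755 / 44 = 39.89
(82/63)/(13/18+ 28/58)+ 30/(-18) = -0.59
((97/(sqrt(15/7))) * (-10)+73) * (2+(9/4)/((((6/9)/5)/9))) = 89863/8 - 119407 * sqrt(105)/12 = -90730.26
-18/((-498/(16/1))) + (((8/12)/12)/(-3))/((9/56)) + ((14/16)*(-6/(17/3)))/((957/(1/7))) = 202542773/437505948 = 0.46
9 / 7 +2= 23 / 7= 3.29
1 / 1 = 1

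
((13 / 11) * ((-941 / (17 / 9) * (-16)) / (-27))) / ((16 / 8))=-97864 / 561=-174.45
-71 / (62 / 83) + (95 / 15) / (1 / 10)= -31.72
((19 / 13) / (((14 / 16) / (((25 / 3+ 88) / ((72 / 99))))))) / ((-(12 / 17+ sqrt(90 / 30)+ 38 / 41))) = 47909227586 / 44330559 - 29343349409 * sqrt(3) / 44330559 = -65.75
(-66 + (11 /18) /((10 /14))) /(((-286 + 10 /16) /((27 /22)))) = 1066 /3805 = 0.28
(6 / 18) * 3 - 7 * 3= -20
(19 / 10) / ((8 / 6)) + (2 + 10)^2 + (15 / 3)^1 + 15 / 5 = 153.42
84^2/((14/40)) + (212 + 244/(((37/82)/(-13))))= 13342.16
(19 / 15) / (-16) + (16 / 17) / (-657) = -72017 / 893520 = -0.08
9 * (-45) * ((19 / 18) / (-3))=285 / 2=142.50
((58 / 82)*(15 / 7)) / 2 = 435 / 574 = 0.76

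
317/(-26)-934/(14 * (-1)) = 9923/182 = 54.52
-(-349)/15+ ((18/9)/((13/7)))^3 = 807913/32955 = 24.52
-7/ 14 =-1/ 2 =-0.50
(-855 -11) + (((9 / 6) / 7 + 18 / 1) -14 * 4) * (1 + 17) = -10823 / 7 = -1546.14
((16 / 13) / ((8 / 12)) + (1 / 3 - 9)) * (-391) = 104006 / 39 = 2666.82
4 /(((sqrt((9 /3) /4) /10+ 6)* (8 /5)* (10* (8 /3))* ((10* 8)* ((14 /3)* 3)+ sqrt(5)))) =15 /(8* (sqrt(3)+ 120)* (sqrt(5)+ 1120)) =0.00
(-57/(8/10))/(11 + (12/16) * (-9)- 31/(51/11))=14535/497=29.25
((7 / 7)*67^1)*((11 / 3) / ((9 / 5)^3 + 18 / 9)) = 8375 / 267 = 31.37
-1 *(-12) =12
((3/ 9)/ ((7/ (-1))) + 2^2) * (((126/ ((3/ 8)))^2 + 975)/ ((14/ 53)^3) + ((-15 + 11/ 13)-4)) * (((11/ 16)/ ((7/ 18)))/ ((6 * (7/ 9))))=1810906829228079/ 195767936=9250272.88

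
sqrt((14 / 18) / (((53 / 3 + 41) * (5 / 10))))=sqrt(462) / 132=0.16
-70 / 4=-35 / 2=-17.50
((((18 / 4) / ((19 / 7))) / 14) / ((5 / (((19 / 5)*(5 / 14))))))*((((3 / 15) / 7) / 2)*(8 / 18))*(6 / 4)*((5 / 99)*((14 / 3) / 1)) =1 / 13860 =0.00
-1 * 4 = -4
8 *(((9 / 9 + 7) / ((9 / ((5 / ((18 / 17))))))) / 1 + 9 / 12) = 3206 / 81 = 39.58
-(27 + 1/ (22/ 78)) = -336/ 11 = -30.55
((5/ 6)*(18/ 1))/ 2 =15/ 2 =7.50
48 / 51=16 / 17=0.94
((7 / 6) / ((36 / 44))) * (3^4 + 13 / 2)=13475 / 108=124.77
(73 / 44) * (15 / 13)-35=-18925 / 572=-33.09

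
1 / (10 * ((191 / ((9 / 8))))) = 9 / 15280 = 0.00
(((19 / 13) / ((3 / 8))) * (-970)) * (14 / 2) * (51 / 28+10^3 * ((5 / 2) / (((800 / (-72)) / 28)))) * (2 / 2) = 2166741380 / 13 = 166672413.85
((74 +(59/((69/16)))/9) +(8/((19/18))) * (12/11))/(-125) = -2174954/3244725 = -0.67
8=8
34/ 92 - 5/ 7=-111/ 322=-0.34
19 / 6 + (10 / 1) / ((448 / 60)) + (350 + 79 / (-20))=294467 / 840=350.56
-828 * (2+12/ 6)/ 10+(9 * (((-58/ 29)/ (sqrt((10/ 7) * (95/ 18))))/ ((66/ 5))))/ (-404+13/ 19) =-1656/ 5+9 * sqrt(133)/ 84293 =-331.20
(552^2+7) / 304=304711 / 304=1002.34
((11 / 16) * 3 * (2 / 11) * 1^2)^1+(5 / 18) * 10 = 227 / 72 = 3.15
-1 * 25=-25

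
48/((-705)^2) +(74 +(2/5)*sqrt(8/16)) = sqrt(2)/5 +12259966/165675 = 74.28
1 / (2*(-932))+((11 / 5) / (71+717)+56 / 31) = 102946611 / 56917240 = 1.81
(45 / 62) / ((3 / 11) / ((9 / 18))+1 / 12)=2970 / 2573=1.15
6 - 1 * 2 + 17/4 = 33/4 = 8.25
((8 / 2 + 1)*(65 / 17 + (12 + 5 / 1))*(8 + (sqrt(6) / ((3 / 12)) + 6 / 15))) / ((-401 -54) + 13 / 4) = -28320*sqrt(6) / 30719 -59472 / 30719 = -4.19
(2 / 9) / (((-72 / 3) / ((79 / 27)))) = -79 / 2916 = -0.03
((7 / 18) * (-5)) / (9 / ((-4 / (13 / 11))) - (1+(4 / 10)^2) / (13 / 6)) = 0.61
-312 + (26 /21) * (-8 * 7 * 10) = -3016 /3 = -1005.33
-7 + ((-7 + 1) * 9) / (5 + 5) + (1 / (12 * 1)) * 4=-181 / 15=-12.07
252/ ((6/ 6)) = 252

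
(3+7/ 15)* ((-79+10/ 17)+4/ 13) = -69044/ 255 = -270.76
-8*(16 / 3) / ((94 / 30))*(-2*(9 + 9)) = 23040 / 47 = 490.21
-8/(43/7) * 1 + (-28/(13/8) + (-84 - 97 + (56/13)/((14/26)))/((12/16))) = -417908/1677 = -249.20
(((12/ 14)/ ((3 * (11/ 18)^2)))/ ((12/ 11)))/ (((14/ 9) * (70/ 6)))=729/ 18865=0.04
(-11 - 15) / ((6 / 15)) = -65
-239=-239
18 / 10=9 / 5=1.80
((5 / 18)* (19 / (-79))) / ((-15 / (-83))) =-1577 / 4266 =-0.37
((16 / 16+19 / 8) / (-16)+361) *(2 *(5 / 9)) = 400.88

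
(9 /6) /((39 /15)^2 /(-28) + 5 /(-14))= -1050 /419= -2.51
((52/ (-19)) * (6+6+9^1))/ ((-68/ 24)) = 6552/ 323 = 20.28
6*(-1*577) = -3462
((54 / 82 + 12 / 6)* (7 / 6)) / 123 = 763 / 30258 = 0.03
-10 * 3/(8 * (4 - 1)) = -5/4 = -1.25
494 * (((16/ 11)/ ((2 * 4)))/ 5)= 988/ 55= 17.96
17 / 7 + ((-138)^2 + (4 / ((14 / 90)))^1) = 133505 / 7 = 19072.14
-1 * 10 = -10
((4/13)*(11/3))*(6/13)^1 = 88/169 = 0.52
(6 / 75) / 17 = 2 / 425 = 0.00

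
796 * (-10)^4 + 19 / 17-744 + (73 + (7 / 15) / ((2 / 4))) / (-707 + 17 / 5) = 1428033974681 / 179418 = 7959257.01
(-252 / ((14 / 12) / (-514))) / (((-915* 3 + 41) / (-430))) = 2983770 / 169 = 17655.44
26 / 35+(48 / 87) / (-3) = 1702 / 3045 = 0.56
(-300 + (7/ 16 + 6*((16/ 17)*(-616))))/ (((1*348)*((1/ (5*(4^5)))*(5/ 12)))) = -65770048/ 493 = -133407.81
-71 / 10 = -7.10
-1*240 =-240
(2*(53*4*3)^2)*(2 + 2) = 3235968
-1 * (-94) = 94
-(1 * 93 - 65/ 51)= -4678/ 51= -91.73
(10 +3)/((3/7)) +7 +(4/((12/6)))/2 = 115/3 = 38.33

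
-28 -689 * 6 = -4162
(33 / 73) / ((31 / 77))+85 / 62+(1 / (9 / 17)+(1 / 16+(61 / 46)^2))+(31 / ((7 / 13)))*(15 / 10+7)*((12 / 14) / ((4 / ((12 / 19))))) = 11624809531193 / 160491634128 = 72.43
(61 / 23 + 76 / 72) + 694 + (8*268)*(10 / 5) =2064083 / 414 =4985.71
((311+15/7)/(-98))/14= -548/2401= -0.23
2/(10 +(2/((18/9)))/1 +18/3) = 2/17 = 0.12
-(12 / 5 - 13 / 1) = 53 / 5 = 10.60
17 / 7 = 2.43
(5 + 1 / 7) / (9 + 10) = 36 / 133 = 0.27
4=4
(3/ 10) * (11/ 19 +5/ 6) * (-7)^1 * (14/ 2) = -20.76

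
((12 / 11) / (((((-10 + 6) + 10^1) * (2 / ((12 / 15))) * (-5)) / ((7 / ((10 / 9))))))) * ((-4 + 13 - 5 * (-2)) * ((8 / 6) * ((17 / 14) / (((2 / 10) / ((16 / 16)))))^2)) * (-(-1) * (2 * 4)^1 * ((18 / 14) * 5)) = -2372112 / 539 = -4400.95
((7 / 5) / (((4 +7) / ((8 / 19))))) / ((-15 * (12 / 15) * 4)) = -7 / 6270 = -0.00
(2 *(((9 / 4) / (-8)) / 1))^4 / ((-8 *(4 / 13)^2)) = -1108809 / 8388608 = -0.13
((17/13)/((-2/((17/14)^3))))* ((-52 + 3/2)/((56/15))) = 126534315/7990528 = 15.84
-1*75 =-75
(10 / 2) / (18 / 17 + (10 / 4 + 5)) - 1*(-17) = 5117 / 291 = 17.58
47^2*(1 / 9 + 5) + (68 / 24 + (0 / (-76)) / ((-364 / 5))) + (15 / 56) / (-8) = 45534361 / 4032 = 11293.24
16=16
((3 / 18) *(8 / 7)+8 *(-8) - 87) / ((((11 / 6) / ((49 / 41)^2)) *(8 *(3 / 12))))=-1086281 / 18491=-58.75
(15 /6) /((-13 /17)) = -3.27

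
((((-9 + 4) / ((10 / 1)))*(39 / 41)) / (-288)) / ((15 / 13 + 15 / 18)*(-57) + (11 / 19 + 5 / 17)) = -54587 / 3715202208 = -0.00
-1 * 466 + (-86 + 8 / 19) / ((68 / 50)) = -170843 / 323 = -528.93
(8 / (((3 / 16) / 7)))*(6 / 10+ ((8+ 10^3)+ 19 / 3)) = 13640704 / 45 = 303126.76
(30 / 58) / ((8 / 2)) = 15 / 116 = 0.13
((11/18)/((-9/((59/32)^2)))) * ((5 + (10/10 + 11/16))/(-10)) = 4097137/26542080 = 0.15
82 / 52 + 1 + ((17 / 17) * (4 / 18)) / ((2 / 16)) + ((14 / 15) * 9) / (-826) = 299903 / 69030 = 4.34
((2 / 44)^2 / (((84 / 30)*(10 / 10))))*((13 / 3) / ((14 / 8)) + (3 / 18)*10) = 145 / 47432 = 0.00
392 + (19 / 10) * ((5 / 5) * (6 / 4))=7897 / 20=394.85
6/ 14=0.43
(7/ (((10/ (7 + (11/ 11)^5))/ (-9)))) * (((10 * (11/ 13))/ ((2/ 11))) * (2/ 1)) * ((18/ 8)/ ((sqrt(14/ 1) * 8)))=-9801 * sqrt(14)/ 104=-352.62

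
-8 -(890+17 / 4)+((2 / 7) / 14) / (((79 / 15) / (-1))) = -13970499 / 15484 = -902.25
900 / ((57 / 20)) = 6000 / 19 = 315.79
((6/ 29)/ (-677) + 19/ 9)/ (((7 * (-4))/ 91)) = -6.86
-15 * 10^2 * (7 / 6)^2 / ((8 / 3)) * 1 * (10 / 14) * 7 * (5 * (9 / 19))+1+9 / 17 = -23424173 / 2584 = -9065.08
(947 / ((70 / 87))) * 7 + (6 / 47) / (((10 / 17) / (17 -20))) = 3871977 / 470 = 8238.25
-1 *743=-743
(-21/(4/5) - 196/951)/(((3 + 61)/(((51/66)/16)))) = -155533/7790592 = -0.02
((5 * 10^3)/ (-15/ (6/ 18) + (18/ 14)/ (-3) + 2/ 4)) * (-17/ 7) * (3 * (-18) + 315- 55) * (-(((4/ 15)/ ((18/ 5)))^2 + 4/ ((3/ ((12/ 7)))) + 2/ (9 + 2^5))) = -1008530680000/ 7741251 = -130280.06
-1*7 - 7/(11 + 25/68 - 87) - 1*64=-364677/5143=-70.91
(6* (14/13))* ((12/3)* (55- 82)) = -9072/13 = -697.85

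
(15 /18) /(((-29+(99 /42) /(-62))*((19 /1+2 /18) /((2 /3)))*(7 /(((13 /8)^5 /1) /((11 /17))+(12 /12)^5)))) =-206845299 /78131789824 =-0.00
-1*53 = -53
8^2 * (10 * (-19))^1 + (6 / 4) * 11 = -24287 / 2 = -12143.50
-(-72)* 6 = 432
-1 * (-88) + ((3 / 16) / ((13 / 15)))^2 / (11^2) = 460677097 / 5234944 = 88.00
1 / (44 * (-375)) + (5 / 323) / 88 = 1229 / 10659000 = 0.00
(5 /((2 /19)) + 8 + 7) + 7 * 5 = 195 /2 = 97.50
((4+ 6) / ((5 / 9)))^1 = 18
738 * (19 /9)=1558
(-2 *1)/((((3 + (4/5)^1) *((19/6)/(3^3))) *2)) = -2.24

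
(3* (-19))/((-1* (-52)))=-57/52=-1.10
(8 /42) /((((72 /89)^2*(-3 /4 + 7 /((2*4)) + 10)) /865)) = 6851665 /275562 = 24.86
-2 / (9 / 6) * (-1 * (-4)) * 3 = -16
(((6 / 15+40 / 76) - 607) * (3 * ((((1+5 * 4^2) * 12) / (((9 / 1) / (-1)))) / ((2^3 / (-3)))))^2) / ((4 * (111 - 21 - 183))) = 1133288091 / 47120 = 24051.11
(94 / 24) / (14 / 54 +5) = 423 / 568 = 0.74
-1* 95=-95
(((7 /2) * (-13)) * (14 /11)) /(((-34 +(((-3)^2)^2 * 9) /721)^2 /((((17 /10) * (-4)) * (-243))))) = -2735868079854 /31114942375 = -87.93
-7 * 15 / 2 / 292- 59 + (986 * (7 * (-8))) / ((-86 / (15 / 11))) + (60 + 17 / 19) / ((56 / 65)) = 4073510517 / 4592357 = 887.02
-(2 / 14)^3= -1 / 343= -0.00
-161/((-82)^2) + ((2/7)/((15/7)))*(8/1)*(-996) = -35718693/33620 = -1062.42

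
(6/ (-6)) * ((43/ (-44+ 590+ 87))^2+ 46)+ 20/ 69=-421300229/ 9215847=-45.71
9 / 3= 3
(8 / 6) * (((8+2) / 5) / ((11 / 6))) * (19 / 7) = 304 / 77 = 3.95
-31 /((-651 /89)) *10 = 890 /21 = 42.38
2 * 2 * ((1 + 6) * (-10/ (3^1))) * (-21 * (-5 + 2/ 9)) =-84280/ 9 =-9364.44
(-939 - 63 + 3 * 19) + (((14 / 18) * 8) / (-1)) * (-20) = -7385 / 9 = -820.56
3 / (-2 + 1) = -3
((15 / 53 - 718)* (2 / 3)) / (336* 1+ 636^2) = -38039 / 32184144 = -0.00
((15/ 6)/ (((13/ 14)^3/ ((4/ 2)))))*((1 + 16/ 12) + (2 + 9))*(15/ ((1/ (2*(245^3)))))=80707214000000/ 2197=36735190714.61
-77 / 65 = -1.18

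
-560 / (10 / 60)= -3360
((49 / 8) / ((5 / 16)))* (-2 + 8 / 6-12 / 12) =-98 / 3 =-32.67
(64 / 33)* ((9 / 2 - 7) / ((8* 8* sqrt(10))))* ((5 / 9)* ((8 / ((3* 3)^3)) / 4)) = -5* sqrt(10) / 433026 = -0.00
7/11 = 0.64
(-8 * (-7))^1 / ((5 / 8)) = 448 / 5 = 89.60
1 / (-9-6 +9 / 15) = -5 / 72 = -0.07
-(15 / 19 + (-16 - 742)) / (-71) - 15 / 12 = -64293 / 5396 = -11.91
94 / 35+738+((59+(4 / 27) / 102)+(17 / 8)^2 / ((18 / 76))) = 1262713841 / 1542240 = 818.75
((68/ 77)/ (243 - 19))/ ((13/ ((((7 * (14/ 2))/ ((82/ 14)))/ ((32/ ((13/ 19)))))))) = 119/ 2193664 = 0.00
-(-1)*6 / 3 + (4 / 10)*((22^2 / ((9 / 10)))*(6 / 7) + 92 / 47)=187.16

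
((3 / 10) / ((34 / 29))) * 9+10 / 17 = 983 / 340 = 2.89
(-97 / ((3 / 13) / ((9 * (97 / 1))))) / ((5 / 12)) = -4403412 / 5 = -880682.40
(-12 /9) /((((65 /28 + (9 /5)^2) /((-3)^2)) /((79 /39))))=-221200 /50609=-4.37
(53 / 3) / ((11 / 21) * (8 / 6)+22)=1113 / 1430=0.78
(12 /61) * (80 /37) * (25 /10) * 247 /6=98800 /2257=43.77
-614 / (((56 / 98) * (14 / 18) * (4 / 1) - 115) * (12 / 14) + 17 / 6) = 8596 / 1319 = 6.52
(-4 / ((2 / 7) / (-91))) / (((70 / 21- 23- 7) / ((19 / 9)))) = -12103 / 120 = -100.86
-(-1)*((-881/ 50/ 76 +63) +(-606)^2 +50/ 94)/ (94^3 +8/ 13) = 852795514909/ 1928451360000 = 0.44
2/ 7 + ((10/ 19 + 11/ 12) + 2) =5951/ 1596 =3.73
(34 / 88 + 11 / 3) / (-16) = -535 / 2112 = -0.25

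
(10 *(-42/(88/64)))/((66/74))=-41440/121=-342.48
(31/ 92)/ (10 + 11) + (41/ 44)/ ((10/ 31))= 617303/ 212520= 2.90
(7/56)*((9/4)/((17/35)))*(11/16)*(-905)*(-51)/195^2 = 41811/86528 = 0.48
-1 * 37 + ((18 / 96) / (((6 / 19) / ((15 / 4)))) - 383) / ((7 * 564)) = -398861 / 10752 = -37.10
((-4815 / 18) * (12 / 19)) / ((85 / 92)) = -59064 / 323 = -182.86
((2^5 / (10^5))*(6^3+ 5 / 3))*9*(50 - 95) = -17631 / 625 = -28.21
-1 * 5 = -5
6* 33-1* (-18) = 216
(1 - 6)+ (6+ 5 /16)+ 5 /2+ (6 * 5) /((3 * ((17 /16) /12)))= 31757 /272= 116.75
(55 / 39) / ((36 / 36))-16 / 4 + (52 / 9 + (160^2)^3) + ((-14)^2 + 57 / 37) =72628568064868954 / 4329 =16777216000200.73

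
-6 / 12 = -1 / 2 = -0.50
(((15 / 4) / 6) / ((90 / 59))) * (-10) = -295 / 72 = -4.10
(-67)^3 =-300763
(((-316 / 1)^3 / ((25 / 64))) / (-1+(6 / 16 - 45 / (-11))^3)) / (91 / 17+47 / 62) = -1450540466880643072 / 9664235009625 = -150093.67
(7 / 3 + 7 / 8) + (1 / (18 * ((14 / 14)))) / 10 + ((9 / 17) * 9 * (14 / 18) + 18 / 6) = 60709 / 6120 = 9.92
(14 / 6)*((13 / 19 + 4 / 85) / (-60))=-8267 / 290700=-0.03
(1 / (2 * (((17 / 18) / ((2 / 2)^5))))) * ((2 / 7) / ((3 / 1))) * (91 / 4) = 39 / 34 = 1.15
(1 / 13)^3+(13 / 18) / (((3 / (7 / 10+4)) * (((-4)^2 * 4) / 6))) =1348127 / 12654720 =0.11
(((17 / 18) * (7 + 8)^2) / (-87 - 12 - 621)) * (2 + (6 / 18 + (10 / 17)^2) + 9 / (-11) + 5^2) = -7.93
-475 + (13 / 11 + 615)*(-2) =-18781 / 11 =-1707.36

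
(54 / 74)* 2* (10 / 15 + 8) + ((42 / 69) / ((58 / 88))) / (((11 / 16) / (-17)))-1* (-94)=2068398 / 24679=83.81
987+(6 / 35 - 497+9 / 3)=17261 / 35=493.17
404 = 404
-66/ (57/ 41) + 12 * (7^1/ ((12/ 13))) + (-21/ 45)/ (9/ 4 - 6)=186607/ 4275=43.65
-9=-9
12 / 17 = 0.71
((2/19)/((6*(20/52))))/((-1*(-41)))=13/11685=0.00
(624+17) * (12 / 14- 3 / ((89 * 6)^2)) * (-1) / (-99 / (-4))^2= -1462262020 / 1630308141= -0.90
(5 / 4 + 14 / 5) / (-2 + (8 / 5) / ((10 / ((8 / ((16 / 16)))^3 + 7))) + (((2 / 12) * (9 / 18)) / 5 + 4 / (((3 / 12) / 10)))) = 1215 / 72317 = 0.02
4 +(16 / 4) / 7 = 4.57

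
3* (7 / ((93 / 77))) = 539 / 31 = 17.39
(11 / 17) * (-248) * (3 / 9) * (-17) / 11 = 82.67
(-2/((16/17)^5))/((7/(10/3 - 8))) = 1419857/786432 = 1.81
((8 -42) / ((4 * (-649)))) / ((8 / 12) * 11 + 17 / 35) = 1785 / 1065658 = 0.00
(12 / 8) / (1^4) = 3 / 2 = 1.50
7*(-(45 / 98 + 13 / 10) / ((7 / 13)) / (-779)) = 5603 / 190855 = 0.03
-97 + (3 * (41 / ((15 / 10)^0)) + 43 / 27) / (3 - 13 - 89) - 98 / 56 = -1069291 / 10692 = -100.01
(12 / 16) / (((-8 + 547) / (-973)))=-1.35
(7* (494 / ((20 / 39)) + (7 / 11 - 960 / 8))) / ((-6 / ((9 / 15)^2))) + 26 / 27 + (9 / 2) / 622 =-4081271399 / 11545875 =-353.48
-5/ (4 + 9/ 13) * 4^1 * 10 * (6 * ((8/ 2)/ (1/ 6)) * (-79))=484878.69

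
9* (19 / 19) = 9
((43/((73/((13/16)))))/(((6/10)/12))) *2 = 2795/146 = 19.14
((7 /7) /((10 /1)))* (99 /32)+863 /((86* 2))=73297 /13760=5.33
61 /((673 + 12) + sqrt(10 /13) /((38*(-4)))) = 4636*sqrt(130) /70466333595 + 1255020832 /14093266719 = 0.09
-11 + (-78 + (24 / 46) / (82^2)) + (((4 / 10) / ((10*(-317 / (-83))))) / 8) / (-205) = -1090798346269 / 12256171000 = -89.00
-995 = -995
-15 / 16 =-0.94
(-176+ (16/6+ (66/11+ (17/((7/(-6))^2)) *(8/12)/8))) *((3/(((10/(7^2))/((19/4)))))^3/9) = -80514296051/12800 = -6290179.38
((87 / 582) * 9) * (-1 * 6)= -783 / 97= -8.07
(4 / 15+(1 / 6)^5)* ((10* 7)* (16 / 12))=24.90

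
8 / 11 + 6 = 74 / 11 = 6.73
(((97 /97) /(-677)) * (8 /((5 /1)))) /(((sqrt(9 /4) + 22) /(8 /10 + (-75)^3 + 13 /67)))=2261244672 /53296825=42.43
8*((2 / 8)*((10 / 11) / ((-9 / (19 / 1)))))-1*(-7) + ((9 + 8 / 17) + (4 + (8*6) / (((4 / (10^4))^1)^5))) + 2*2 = 4687500000000000020.63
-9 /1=-9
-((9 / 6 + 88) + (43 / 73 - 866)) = 113283 / 146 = 775.91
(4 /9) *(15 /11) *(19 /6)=190 /99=1.92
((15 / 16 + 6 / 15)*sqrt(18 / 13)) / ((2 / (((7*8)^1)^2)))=31458*sqrt(26) / 65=2467.77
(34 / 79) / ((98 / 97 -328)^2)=159953 / 39738245198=0.00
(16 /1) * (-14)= -224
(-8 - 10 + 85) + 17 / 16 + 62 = 2081 / 16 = 130.06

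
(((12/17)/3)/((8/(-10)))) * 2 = -10/17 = -0.59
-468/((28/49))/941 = -819/941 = -0.87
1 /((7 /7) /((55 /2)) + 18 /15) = 55 /68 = 0.81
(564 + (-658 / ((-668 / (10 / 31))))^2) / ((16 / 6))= 45355966743 / 214410632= 211.54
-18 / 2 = -9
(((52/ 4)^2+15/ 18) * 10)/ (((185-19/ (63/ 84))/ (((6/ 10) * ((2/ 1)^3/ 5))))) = 24456/ 2395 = 10.21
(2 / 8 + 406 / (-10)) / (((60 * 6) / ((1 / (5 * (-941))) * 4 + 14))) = -8858977 / 5646000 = -1.57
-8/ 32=-1/ 4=-0.25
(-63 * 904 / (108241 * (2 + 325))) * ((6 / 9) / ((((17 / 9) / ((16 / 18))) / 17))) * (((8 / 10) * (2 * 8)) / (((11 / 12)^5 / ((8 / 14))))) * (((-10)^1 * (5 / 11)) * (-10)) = -92137114828800 / 20901353227909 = -4.41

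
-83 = -83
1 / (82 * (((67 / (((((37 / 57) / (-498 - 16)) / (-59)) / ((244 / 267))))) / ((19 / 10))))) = 3293 / 406530947360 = 0.00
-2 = -2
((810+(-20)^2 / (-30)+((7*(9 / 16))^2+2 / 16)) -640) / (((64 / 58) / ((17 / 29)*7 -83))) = -18922189 / 1536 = -12319.13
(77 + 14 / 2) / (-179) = -84 / 179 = -0.47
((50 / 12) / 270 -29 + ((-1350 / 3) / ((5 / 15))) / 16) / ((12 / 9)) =-73457 / 864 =-85.02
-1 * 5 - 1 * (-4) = -1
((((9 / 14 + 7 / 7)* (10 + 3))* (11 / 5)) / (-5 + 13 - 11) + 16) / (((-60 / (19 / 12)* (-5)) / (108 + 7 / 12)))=1757747 / 9072000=0.19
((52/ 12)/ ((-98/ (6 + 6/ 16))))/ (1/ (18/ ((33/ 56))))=-663/ 77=-8.61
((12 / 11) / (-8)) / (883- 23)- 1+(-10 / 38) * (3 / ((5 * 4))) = -373727 / 359480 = -1.04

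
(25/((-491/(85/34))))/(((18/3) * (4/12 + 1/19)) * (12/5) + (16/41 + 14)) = -486875/76299436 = -0.01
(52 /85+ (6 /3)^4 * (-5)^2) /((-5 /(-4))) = 320.49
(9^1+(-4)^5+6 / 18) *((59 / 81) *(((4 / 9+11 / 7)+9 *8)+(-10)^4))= -113982936148 / 15309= -7445485.41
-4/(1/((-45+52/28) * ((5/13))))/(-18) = -3020/819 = -3.69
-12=-12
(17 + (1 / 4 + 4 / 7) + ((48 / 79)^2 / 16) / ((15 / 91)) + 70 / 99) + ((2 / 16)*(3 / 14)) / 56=361730762509 / 19376058240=18.67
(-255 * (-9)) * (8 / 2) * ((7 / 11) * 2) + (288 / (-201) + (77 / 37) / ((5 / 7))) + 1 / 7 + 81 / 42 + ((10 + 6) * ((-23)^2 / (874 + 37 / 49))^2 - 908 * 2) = 34638508735432528783 / 3506972661770270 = 9877.04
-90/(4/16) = -360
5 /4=1.25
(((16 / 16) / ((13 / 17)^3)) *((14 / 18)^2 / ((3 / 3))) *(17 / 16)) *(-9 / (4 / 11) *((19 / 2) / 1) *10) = -4276692805 / 1265472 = -3379.52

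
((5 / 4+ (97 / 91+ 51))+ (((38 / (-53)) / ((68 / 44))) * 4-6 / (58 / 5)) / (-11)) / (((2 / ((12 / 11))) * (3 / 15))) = 84007644375 / 575412838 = 146.00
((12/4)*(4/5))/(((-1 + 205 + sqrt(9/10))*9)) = 544/416151 - 4*sqrt(10)/2080755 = 0.00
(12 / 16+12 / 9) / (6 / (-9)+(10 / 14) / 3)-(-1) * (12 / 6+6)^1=113 / 36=3.14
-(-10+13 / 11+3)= 64 / 11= 5.82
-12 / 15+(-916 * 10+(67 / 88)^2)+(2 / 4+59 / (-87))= -30858084757 / 3368640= -9160.40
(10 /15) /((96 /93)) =31 /48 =0.65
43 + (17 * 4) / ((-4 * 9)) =370 / 9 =41.11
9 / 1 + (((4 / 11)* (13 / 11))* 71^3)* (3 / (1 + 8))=18614639 / 363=51280.00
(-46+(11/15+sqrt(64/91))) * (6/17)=-1358/85+48 * sqrt(91)/1547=-15.68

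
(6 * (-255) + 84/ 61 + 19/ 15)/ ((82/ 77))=-107609887/ 75030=-1434.22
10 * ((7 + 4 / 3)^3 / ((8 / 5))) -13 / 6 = 390391 / 108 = 3614.73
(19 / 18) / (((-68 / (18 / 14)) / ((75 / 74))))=-1425 / 70448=-0.02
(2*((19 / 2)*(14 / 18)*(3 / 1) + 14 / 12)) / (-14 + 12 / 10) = -175 / 48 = -3.65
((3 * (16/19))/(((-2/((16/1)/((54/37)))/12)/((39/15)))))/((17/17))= -123136/285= -432.06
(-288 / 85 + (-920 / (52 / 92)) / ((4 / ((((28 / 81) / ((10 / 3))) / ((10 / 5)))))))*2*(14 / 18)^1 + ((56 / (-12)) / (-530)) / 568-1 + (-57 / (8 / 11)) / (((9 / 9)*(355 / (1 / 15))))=-395146418209 / 10104219450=-39.11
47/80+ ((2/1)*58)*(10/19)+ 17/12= 287539/4560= 63.06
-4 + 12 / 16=-13 / 4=-3.25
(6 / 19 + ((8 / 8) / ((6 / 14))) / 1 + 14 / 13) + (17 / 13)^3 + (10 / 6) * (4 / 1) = 527170 / 41743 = 12.63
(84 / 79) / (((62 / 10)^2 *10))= 210 / 75919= 0.00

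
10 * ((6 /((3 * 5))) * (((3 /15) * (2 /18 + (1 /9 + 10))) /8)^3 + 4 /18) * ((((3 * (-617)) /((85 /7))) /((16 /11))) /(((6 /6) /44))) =-218011057033 /20655000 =-10554.88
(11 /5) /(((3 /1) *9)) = 11 /135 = 0.08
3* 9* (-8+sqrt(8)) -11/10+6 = -2111/10+54* sqrt(2) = -134.73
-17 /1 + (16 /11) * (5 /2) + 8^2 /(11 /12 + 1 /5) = 32391 /737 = 43.95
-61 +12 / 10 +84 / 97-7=-31978 / 485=-65.93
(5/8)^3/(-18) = -0.01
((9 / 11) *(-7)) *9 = -567 / 11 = -51.55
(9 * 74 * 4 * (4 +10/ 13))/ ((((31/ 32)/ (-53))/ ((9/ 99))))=-9036288/ 143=-63190.83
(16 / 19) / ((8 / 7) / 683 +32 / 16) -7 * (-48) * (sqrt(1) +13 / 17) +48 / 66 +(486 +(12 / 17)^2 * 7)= 2588215862 / 2388585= 1083.58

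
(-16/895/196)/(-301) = 4/13200355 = 0.00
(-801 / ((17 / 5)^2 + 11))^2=44555625 / 35344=1260.63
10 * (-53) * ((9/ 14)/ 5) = -477/ 7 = -68.14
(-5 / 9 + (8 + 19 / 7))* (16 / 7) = 10240 / 441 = 23.22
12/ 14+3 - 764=-760.14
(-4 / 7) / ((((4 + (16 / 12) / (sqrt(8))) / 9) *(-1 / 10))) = 6480 / 497 -540 *sqrt(2) / 497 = 11.50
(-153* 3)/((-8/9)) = 4131/8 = 516.38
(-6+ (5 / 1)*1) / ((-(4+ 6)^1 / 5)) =1 / 2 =0.50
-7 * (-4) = 28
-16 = -16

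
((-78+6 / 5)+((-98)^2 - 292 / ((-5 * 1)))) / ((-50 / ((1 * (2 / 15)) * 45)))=-143784 / 125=-1150.27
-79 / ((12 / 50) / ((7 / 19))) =-13825 / 114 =-121.27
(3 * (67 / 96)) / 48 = 67 / 1536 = 0.04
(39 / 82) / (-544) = -39 / 44608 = -0.00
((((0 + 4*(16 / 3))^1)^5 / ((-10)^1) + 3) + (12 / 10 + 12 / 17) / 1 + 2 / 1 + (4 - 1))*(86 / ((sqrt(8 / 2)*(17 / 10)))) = -784887677228 / 70227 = -11176437.51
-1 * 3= -3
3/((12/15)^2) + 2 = 107/16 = 6.69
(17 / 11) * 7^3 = 5831 / 11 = 530.09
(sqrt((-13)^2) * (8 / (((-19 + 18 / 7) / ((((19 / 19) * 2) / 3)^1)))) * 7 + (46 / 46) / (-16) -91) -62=-1007977 / 5520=-182.60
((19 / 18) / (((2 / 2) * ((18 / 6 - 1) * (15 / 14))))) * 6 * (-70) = -1862 / 9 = -206.89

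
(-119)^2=14161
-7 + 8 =1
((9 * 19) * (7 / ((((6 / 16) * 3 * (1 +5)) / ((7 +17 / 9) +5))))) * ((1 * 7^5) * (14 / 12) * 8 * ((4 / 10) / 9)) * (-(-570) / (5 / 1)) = 475678436800 / 243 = 1957524431.28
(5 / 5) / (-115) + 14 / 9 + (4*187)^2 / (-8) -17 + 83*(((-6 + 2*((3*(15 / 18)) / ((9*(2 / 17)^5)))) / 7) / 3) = 19092155837 / 695520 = 27450.19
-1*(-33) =33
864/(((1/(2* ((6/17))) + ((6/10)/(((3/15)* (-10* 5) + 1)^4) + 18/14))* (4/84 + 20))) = 5555329920/348353503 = 15.95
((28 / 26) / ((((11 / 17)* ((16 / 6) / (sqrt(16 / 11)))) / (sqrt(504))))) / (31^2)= 0.02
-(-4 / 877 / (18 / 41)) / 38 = 41 / 149967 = 0.00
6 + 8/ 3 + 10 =56/ 3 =18.67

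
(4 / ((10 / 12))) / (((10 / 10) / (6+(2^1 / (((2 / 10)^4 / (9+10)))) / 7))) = 571008 / 35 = 16314.51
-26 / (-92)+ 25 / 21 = 1.47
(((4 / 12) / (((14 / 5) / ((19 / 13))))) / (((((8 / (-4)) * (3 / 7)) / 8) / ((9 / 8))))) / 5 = -19 / 52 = -0.37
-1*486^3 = -114791256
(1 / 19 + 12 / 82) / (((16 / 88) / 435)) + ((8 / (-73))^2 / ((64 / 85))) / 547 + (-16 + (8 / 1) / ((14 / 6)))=14734034121033 / 31790586478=463.47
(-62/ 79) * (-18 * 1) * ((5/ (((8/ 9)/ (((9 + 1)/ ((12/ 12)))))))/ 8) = 62775/ 632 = 99.33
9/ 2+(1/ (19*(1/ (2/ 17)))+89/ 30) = 36206/ 4845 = 7.47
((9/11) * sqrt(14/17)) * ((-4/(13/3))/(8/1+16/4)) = -9 * sqrt(238)/2431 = -0.06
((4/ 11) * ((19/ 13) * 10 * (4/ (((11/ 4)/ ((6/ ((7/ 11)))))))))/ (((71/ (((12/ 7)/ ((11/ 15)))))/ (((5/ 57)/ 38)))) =576000/ 103976873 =0.01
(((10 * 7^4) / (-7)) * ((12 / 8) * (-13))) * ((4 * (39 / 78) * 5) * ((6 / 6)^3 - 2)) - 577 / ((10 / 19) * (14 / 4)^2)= -163890176 / 245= -668939.49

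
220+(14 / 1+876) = 1110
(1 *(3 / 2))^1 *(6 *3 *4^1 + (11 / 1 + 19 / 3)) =134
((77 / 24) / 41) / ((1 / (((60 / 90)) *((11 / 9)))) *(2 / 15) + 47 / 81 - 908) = -0.00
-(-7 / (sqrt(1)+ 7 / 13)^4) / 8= 199927 / 1280000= 0.16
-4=-4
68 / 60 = 17 / 15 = 1.13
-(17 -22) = 5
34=34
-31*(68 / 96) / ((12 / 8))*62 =-16337 / 18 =-907.61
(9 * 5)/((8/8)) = 45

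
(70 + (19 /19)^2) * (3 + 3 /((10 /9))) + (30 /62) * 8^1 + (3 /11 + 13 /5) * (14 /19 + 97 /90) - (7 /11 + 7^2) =1061690279 /2915550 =364.15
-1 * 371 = -371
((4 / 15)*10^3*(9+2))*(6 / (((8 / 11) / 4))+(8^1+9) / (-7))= 1883200 / 21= 89676.19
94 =94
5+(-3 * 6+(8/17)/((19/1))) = -4191/323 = -12.98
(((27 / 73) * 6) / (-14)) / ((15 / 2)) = -54 / 2555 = -0.02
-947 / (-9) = 947 / 9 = 105.22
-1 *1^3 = -1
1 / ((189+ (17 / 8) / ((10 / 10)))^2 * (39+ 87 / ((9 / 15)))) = 8 / 53770343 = 0.00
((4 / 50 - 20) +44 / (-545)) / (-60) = 0.33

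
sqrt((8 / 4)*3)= sqrt(6)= 2.45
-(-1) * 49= 49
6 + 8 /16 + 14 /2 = 27 /2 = 13.50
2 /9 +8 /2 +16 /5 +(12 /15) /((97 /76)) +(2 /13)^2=5955106 /737685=8.07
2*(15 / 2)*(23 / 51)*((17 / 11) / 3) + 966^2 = 30794263 / 33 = 933159.48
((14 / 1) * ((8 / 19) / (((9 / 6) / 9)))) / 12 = 56 / 19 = 2.95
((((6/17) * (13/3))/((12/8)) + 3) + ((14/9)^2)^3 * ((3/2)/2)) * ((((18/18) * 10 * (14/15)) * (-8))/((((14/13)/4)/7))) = -256870857152/9034497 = -28432.23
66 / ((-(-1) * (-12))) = -11 / 2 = -5.50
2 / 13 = 0.15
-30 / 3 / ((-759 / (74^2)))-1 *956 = -883.85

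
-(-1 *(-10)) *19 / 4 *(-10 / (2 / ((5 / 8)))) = 2375 / 16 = 148.44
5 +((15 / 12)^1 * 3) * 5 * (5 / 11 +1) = 355 / 11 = 32.27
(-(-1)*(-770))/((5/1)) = -154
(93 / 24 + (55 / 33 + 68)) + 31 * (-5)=-1955 / 24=-81.46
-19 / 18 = -1.06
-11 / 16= -0.69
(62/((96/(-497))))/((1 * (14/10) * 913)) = -11005/43824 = -0.25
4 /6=0.67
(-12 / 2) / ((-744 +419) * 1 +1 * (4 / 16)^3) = 128 / 6933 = 0.02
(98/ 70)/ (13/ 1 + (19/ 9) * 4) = 63/ 965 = 0.07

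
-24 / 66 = -4 / 11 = -0.36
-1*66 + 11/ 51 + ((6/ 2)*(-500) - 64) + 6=-1623.78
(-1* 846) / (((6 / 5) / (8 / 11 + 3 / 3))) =-1217.73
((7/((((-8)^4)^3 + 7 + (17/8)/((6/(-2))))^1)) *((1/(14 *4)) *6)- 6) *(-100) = 197912093017440/329853488363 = 600.00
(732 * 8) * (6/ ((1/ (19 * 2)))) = 1335168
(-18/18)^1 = -1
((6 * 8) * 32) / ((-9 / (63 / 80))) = -134.40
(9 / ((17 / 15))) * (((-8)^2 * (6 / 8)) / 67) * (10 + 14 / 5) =82944 / 1139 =72.82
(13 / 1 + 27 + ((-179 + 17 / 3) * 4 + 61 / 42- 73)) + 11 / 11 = -30403 / 42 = -723.88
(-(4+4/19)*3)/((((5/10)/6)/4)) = -11520/19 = -606.32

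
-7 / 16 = -0.44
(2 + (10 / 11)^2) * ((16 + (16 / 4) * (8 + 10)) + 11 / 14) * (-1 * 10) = -2509.48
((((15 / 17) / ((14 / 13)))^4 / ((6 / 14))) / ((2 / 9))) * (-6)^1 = -13013105625 / 458363248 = -28.39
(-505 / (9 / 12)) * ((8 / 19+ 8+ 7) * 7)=-4143020 / 57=-72684.56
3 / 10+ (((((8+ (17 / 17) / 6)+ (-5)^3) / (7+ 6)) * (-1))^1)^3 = 1723072333 / 2372760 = 726.19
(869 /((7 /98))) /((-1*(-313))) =12166 /313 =38.87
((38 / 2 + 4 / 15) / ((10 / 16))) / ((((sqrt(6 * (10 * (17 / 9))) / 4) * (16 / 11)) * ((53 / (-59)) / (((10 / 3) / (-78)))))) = 11033 * sqrt(255) / 465075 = 0.38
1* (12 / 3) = 4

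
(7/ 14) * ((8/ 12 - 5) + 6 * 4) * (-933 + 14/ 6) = -82364/ 9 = -9151.56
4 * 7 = 28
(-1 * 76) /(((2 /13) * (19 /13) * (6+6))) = -169 /6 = -28.17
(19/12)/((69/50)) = 475/414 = 1.15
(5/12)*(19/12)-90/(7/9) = -115975/1008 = -115.05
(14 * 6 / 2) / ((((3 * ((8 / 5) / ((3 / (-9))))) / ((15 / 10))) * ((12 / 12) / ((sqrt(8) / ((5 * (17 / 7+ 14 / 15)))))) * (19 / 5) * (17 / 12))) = -11025 * sqrt(2) / 114019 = -0.14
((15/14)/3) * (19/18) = 95/252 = 0.38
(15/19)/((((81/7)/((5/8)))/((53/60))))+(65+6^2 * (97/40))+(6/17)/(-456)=637694419/4186080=152.34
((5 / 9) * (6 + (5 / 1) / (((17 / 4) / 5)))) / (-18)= -505 / 1377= -0.37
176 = 176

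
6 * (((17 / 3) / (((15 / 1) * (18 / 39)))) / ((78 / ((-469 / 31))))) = -7973 / 8370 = -0.95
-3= -3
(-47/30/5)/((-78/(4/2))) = 47/5850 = 0.01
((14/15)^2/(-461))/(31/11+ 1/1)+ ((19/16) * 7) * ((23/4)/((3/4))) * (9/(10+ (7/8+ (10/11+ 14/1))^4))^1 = 10129938093659846/1158466940163581175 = 0.01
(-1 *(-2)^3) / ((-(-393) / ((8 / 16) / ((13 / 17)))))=68 / 5109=0.01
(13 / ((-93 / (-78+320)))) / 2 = -1573 / 93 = -16.91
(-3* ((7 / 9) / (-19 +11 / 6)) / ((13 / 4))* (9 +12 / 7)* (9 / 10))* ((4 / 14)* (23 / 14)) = 12420 / 65611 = 0.19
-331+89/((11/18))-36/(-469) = -955895/5159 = -185.29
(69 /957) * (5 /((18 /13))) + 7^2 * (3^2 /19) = 2560627 /109098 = 23.47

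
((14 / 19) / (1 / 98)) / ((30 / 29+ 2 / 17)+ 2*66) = 169099 / 311809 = 0.54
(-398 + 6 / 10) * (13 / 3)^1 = -25831 / 15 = -1722.07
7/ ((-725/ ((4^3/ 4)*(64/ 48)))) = -448/ 2175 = -0.21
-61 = -61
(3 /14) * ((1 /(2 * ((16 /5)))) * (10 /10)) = 15 /448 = 0.03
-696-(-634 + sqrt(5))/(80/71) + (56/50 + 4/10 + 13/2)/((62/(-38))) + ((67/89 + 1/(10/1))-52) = -191.37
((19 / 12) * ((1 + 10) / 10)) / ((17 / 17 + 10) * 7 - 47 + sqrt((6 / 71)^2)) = 14839 / 256320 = 0.06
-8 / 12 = -2 / 3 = -0.67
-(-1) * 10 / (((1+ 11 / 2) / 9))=180 / 13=13.85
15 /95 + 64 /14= 629 /133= 4.73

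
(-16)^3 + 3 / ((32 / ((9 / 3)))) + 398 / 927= -121482665 / 29664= -4095.29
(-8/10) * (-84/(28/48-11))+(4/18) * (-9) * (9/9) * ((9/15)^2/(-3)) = -3882/625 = -6.21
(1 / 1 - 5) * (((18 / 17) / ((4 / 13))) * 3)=-702 / 17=-41.29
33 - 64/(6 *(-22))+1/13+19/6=31513/858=36.73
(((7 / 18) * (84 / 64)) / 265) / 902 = 49 / 22946880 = 0.00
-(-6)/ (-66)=-1/ 11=-0.09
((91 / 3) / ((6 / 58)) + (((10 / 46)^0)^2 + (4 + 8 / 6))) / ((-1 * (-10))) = 1348 / 45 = 29.96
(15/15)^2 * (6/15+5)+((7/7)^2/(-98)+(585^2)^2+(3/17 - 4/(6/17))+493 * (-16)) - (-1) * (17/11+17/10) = 16097275639140382/137445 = 117117942734.48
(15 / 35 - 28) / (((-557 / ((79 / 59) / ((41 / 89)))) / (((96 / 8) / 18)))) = 2713966 / 28295043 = 0.10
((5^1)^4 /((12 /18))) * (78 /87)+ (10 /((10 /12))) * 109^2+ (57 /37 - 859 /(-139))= 21390698183 /149147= 143420.24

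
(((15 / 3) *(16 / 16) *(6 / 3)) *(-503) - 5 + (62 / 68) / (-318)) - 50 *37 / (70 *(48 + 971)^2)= -395687352931897 / 78587313924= -5035.00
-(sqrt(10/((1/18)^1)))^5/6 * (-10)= 324000 * sqrt(5)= 724486.02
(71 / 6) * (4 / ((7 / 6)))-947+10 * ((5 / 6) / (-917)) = -356230 / 393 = -906.44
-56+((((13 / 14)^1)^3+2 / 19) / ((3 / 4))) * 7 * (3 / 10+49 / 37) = -87356089 / 2066820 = -42.27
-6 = -6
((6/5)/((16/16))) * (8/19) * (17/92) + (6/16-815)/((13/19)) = -270532039/227240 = -1190.51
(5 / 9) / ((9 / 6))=0.37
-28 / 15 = -1.87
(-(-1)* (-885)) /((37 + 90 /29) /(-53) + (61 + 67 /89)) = -24212361 /1668769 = -14.51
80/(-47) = -80/47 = -1.70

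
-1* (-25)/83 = 25/83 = 0.30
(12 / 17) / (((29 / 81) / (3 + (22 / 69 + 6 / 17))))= 1395468 / 192763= 7.24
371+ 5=376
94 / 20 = 47 / 10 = 4.70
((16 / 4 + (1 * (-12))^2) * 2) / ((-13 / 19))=-5624 / 13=-432.62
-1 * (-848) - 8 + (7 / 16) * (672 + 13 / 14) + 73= 38637 / 32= 1207.41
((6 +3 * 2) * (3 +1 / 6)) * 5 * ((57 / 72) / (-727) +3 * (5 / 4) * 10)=62156695 / 8724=7124.79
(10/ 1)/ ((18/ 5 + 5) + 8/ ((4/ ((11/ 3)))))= 150/ 239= 0.63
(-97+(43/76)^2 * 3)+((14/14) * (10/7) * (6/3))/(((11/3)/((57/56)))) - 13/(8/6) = -326881859/3113264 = -105.00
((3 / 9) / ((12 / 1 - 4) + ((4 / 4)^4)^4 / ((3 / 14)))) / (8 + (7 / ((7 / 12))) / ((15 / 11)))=5 / 3192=0.00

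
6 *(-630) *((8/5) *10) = -60480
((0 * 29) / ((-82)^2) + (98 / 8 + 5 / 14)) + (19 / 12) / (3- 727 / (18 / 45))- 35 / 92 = 1127870 / 92253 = 12.23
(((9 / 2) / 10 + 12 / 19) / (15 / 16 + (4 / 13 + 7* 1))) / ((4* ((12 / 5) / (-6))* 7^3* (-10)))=5343 / 223533100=0.00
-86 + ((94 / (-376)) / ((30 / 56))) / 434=-79981 / 930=-86.00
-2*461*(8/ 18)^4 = -236032/ 6561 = -35.98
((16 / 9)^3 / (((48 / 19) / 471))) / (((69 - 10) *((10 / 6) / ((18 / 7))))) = 1527296 / 55755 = 27.39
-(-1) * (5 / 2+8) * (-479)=-10059 / 2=-5029.50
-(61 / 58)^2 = -3721 / 3364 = -1.11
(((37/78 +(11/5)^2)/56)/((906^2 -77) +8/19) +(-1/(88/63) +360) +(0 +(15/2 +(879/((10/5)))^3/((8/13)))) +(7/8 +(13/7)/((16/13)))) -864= 137952141.21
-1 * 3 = -3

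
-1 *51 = -51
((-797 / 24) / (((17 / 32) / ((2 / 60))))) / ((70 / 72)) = -6376 / 2975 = -2.14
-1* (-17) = 17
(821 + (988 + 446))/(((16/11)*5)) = 4961/16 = 310.06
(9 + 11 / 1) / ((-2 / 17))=-170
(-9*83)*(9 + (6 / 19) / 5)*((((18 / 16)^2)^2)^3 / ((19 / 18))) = -1634844219208877943 / 62019327754240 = -26360.24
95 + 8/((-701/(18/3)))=66547/701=94.93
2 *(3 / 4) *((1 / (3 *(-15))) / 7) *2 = -1 / 105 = -0.01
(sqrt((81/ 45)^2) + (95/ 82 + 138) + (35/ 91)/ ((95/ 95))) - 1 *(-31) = 918589/ 5330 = 172.34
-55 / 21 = -2.62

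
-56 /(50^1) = -28 /25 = -1.12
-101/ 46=-2.20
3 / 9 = 1 / 3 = 0.33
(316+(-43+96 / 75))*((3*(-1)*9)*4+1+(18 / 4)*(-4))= -34285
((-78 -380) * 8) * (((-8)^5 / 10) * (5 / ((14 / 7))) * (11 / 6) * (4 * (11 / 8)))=907968512 / 3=302656170.67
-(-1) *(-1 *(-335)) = 335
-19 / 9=-2.11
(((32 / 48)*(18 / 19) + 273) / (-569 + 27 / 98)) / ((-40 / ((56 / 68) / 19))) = 1783257 / 3420456950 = 0.00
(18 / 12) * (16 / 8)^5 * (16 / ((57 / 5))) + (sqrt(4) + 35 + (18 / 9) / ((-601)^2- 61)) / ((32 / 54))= 2375157761 / 18297760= 129.81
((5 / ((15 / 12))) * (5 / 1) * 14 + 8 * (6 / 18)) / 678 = 424 / 1017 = 0.42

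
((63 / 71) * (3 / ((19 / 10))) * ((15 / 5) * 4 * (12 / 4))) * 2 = 136080 / 1349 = 100.87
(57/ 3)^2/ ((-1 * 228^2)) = -1/ 144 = -0.01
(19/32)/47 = 19/1504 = 0.01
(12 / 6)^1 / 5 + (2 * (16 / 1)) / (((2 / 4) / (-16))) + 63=-4803 / 5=-960.60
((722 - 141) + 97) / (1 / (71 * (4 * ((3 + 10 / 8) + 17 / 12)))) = 1091128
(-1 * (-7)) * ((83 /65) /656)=581 /42640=0.01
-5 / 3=-1.67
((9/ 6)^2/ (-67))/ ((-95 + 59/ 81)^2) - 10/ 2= -78133443689/ 15626676928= -5.00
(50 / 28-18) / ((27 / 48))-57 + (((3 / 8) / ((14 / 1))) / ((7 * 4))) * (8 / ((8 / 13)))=-85.81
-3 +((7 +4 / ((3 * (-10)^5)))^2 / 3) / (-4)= -478123950001 / 67500000000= -7.08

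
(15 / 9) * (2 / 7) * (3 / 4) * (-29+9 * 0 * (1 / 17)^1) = -145 / 14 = -10.36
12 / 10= 6 / 5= 1.20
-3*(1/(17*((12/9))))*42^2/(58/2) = -3969/493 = -8.05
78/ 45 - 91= -1339/ 15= -89.27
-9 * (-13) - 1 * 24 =93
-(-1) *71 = 71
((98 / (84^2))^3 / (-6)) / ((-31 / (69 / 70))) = 23 / 1619896320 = 0.00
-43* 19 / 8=-817 / 8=-102.12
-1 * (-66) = 66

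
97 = 97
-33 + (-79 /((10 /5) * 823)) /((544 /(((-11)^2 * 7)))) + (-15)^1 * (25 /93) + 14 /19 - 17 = -28147666541 /527404736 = -53.37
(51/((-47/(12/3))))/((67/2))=-408/3149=-0.13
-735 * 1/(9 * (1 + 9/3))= -245/12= -20.42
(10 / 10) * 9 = 9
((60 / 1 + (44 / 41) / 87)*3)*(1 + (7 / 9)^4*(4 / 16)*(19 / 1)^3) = 882730525748 / 7801029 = 113155.65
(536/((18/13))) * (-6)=-6968/3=-2322.67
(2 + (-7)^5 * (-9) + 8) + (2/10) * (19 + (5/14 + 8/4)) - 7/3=31767737/210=151274.94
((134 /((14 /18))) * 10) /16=3015 /28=107.68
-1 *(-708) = 708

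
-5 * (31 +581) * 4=-12240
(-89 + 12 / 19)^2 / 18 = 2819041 / 6498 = 433.83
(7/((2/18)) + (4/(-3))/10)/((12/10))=943/18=52.39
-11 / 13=-0.85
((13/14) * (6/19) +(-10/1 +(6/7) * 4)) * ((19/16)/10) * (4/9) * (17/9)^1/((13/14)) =-2839/4212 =-0.67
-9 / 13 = -0.69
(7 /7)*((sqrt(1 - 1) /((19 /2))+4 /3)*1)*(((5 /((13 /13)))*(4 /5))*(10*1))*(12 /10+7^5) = 2689312 /3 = 896437.33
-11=-11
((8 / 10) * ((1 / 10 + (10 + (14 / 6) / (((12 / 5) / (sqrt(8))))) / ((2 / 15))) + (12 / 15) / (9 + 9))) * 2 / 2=35 * sqrt(2) / 3 + 13526 / 225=76.61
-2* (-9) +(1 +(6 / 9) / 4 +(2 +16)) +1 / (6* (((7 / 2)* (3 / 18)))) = 1573 / 42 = 37.45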